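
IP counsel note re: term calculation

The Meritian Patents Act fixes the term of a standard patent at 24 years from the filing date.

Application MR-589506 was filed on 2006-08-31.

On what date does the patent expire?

Filing date + 24 years → 31 August 2030.

2030-08-31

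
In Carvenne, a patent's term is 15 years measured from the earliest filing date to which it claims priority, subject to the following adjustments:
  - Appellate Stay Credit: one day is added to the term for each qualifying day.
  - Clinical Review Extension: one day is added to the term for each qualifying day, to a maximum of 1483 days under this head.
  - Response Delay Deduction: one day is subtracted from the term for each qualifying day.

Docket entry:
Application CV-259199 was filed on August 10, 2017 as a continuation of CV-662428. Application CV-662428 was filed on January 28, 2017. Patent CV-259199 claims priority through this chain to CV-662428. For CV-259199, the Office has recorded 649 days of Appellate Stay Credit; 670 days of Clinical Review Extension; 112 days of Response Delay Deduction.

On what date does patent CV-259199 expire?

Earliest priority filing: 28 January 2017.
Base term: 28 January 2017 + 15 years → 28 January 2032.
Appellate Stay Credit: +649 days → 7 November 2033.
Clinical Review Extension: 670 days (within the 1483-day cap) → +670 days → 8 September 2035.
Response Delay Deduction: −112 days → 19 May 2035.

May 19, 2035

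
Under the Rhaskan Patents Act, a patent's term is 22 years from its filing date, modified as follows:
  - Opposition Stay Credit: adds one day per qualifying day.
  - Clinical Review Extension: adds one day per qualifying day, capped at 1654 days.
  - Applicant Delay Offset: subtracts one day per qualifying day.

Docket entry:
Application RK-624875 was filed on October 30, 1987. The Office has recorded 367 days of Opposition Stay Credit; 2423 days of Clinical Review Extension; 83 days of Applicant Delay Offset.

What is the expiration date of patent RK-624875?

Base term: filing date + 22 years → 30 October 2009.
Opposition Stay Credit: +367 days → 1 November 2010.
Clinical Review Extension: 2423 days claimed exceeds the 1654-day cap, so +1654 days → 13 May 2015.
Applicant Delay Offset: −83 days → 19 February 2015.

2015-02-19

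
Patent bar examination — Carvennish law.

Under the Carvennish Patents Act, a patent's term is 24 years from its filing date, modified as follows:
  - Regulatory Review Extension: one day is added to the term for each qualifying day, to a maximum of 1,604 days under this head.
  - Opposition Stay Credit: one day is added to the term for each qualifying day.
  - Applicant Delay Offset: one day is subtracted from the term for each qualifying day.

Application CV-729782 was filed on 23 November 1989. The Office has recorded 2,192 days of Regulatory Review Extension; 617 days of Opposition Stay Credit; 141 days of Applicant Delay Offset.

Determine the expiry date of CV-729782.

August 4, 2019

Base term: filing date + 24 years → 23 November 2013.
Regulatory Review Extension: 2192 days claimed exceeds the 1604-day cap, so +1604 days → 15 April 2018.
Opposition Stay Credit: +617 days → 23 December 2019.
Applicant Delay Offset: −141 days → 4 August 2019.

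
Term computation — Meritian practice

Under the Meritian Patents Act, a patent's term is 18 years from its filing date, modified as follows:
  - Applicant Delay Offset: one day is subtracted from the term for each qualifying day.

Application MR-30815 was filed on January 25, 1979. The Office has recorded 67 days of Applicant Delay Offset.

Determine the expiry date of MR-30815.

Base term: filing date + 18 years → 25 January 1997.
Applicant Delay Offset: −67 days → 19 November 1996.

November 19, 1996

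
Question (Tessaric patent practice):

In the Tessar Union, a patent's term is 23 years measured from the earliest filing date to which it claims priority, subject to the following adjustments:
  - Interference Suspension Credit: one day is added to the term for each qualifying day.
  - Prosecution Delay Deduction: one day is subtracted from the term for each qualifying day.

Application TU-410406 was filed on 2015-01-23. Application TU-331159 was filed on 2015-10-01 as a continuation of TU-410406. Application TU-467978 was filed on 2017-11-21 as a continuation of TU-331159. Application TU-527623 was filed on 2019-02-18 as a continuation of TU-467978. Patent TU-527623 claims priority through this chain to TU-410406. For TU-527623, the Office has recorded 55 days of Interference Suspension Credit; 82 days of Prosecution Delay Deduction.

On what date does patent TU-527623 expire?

December 27, 2037

Earliest priority filing: 23 January 2015.
Base term: 23 January 2015 + 23 years → 23 January 2038.
Interference Suspension Credit: +55 days → 19 March 2038.
Prosecution Delay Deduction: −82 days → 27 December 2037.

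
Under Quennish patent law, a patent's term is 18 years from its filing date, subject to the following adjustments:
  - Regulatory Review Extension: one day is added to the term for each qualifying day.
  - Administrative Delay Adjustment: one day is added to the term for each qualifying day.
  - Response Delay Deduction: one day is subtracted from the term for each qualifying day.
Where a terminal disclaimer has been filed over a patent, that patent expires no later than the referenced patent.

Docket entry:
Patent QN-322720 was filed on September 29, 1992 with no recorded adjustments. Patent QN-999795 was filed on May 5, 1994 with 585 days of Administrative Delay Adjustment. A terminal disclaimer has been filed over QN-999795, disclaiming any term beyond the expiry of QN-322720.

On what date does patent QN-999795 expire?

September 29, 2010

Natural term of QN-999795:
  Base: filing + 18 years → 5 May 2012.
  Administrative Delay Adjustment: +585 days → 11 December 2013.
Expiry of referenced patent QN-322720:
  Base: filing + 18 years → 29 September 2010.
Terminal disclaimer: QN-999795 expires on the earlier of 11 December 2013 and 29 September 2010.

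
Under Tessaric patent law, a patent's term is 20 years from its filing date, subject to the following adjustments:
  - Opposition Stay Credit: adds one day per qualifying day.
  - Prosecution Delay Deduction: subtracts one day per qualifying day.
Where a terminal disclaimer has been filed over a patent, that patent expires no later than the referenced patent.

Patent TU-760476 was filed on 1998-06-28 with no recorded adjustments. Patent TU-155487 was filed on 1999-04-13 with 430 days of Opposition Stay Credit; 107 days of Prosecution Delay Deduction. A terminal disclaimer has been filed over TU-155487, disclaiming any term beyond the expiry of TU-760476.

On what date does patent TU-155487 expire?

June 28, 2018

Natural term of TU-155487:
  Base: filing + 20 years → 13 April 2019.
  Opposition Stay Credit: +430 days → 16 June 2020.
  Prosecution Delay Deduction: −107 days → 1 March 2020.
Expiry of referenced patent TU-760476:
  Base: filing + 20 years → 28 June 2018.
Terminal disclaimer: TU-155487 expires on the earlier of 1 March 2020 and 28 June 2018.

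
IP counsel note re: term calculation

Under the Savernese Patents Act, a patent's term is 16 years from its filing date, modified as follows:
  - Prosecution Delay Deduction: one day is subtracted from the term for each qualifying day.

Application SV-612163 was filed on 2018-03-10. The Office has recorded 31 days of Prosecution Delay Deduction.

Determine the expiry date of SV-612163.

Base term: filing date + 16 years → 10 March 2034.
Prosecution Delay Deduction: −31 days → 7 February 2034.

February 7, 2034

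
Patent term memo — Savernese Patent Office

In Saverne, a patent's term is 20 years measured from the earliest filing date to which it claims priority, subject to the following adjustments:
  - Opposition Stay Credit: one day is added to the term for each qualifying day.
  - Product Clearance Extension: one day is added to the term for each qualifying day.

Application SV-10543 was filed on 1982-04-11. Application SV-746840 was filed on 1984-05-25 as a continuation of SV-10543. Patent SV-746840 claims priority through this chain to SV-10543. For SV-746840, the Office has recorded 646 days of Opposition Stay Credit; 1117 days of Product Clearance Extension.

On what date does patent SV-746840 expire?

2007-02-07

Earliest priority filing: 11 April 1982.
Base term: 11 April 1982 + 20 years → 11 April 2002.
Opposition Stay Credit: +646 days → 17 January 2004.
Product Clearance Extension: +1117 days → 7 February 2007.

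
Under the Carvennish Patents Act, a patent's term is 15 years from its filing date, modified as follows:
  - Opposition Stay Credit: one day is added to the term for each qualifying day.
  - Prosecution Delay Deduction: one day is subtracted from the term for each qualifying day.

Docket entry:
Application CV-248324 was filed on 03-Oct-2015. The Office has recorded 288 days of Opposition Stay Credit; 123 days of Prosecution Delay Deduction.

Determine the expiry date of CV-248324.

March 17, 2031

Base term: filing date + 15 years → 3 October 2030.
Opposition Stay Credit: +288 days → 18 July 2031.
Prosecution Delay Deduction: −123 days → 17 March 2031.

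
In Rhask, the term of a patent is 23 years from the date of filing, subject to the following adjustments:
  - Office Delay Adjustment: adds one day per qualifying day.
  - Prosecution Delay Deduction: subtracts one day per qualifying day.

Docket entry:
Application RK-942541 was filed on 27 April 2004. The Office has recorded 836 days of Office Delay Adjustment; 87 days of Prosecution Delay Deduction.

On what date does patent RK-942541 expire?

Base term: filing date + 23 years → 27 April 2027.
Office Delay Adjustment: +836 days → 10 August 2029.
Prosecution Delay Deduction: −87 days → 15 May 2029.

May 15, 2029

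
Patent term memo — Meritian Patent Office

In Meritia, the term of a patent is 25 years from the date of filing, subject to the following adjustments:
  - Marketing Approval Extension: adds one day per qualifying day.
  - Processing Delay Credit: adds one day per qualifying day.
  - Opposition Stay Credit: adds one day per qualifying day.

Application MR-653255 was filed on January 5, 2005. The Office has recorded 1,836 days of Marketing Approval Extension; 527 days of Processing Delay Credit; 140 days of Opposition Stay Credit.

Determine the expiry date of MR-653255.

2036-11-12

Base term: filing date + 25 years → 5 January 2030.
Marketing Approval Extension: +1836 days → 15 January 2035.
Processing Delay Credit: +527 days → 25 June 2036.
Opposition Stay Credit: +140 days → 12 November 2036.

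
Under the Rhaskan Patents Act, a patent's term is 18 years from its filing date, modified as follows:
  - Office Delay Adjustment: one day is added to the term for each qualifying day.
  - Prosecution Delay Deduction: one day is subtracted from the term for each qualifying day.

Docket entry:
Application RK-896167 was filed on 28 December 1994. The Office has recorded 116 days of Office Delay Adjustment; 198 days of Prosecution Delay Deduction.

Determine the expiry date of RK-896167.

2012-10-07

Base term: filing date + 18 years → 28 December 2012.
Office Delay Adjustment: +116 days → 23 April 2013.
Prosecution Delay Deduction: −198 days → 7 October 2012.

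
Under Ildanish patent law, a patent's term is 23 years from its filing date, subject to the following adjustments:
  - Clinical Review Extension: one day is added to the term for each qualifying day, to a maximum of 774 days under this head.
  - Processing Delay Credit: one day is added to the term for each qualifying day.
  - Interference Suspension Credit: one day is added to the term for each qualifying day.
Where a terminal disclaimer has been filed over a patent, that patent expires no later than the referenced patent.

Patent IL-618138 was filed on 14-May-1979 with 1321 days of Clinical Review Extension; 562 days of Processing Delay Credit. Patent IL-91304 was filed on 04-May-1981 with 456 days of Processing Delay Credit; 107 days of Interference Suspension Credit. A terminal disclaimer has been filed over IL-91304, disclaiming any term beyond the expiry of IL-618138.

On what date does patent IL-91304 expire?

Natural term of IL-91304:
  Base: filing + 23 years → 4 May 2004.
  Processing Delay Credit: +456 days → 3 August 2005.
  Interference Suspension Credit: +107 days → 18 November 2005.
Expiry of referenced patent IL-618138:
  Base: filing + 23 years → 14 May 2002.
  Clinical Review Extension: 1321 days claimed exceeds the 774-day cap, so +774 days → 26 June 2004.
  Processing Delay Credit: +562 days → 9 January 2006.
Terminal disclaimer: IL-91304 expires on the earlier of 18 November 2005 and 9 January 2006.

2005-11-18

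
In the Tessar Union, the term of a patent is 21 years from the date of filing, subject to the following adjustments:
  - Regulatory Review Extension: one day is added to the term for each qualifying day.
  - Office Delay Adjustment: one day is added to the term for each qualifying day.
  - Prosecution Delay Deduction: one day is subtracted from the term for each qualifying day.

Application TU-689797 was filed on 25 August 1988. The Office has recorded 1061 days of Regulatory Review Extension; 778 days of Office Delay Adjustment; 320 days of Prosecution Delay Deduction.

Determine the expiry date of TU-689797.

October 22, 2013

Base term: filing date + 21 years → 25 August 2009.
Regulatory Review Extension: +1061 days → 21 July 2012.
Office Delay Adjustment: +778 days → 7 September 2014.
Prosecution Delay Deduction: −320 days → 22 October 2013.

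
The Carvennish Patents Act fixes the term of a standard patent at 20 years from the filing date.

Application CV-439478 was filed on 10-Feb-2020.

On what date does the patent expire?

Filing date + 20 years → 10 February 2040.

2040-02-10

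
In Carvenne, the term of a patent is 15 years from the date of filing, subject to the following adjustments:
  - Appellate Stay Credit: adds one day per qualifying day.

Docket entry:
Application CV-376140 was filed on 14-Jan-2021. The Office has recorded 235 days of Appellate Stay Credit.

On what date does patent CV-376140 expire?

Base term: filing date + 15 years → 14 January 2036.
Appellate Stay Credit: +235 days → 5 September 2036.

2036-09-05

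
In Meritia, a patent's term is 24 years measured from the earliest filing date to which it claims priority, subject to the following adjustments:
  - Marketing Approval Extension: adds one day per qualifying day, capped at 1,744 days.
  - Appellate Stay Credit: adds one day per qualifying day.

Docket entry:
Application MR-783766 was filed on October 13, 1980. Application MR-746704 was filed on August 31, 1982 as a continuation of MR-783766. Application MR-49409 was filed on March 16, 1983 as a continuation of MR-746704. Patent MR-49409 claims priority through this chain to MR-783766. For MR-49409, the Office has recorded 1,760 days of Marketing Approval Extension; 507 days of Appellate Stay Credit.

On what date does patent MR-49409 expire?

2010-12-12

Earliest priority filing: 13 October 1980.
Base term: 13 October 1980 + 24 years → 13 October 2004.
Marketing Approval Extension: 1760 days claimed exceeds the 1744-day cap, so +1744 days → 23 July 2009.
Appellate Stay Credit: +507 days → 12 December 2010.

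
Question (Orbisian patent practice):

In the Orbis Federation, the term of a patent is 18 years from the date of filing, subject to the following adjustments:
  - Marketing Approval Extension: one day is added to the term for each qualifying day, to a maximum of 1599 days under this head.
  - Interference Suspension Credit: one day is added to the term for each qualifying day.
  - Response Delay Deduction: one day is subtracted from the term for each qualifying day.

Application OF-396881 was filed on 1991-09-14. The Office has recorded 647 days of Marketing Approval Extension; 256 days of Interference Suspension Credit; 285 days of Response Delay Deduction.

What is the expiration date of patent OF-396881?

Base term: filing date + 18 years → 14 September 2009.
Marketing Approval Extension: 647 days (within the 1599-day cap) → +647 days → 23 June 2011.
Interference Suspension Credit: +256 days → 5 March 2012.
Response Delay Deduction: −285 days → 25 May 2011.

May 25, 2011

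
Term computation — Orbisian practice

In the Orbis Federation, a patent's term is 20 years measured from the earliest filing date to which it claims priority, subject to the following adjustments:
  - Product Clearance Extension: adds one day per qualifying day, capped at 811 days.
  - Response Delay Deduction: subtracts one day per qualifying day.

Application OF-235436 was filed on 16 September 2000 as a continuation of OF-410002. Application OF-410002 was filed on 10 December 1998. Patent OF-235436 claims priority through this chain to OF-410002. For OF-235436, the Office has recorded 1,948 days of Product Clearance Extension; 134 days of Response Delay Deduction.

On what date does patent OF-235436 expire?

October 17, 2020

Earliest priority filing: 10 December 1998.
Base term: 10 December 1998 + 20 years → 10 December 2018.
Product Clearance Extension: 1948 days claimed exceeds the 811-day cap, so +811 days → 28 February 2021.
Response Delay Deduction: −134 days → 17 October 2020.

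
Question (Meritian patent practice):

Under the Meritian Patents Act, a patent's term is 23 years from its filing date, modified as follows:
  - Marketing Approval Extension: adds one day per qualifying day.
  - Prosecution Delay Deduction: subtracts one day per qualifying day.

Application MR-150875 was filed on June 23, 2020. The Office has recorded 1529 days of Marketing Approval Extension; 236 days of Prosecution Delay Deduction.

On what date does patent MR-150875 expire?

January 6, 2047

Base term: filing date + 23 years → 23 June 2043.
Marketing Approval Extension: +1529 days → 30 August 2047.
Prosecution Delay Deduction: −236 days → 6 January 2047.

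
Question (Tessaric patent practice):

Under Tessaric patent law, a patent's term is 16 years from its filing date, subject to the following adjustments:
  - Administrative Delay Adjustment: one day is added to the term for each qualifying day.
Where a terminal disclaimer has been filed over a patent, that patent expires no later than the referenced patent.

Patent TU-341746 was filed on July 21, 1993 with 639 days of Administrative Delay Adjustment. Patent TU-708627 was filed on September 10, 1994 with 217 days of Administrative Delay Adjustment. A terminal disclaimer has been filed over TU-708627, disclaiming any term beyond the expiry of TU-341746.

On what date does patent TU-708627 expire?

April 15, 2011

Natural term of TU-708627:
  Base: filing + 16 years → 10 September 2010.
  Administrative Delay Adjustment: +217 days → 15 April 2011.
Expiry of referenced patent TU-341746:
  Base: filing + 16 years → 21 July 2009.
  Administrative Delay Adjustment: +639 days → 21 April 2011.
Terminal disclaimer: TU-708627 expires on the earlier of 15 April 2011 and 21 April 2011.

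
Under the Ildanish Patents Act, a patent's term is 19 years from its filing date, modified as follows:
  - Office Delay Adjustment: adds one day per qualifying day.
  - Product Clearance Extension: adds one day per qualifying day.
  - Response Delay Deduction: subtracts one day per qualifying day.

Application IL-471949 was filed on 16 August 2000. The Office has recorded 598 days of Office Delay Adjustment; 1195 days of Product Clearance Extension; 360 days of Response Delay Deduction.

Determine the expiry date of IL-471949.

2023-07-19

Base term: filing date + 19 years → 16 August 2019.
Office Delay Adjustment: +598 days → 5 April 2021.
Product Clearance Extension: +1195 days → 13 July 2024.
Response Delay Deduction: −360 days → 19 July 2023.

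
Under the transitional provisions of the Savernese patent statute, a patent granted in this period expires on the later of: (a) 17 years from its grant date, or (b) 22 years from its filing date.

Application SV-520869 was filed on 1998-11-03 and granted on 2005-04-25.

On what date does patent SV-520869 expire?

April 25, 2022

(a) grant + 17 years → 25 April 2022.
(b) filing + 22 years → 3 November 2020.
Later of the two: 25 April 2022.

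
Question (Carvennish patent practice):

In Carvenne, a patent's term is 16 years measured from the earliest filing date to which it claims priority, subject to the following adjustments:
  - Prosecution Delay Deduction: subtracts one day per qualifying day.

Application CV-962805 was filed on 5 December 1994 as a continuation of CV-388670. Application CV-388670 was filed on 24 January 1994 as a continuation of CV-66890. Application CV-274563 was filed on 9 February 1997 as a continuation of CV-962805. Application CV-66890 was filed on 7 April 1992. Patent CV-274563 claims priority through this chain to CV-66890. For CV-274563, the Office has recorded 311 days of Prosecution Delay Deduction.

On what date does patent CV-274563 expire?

Earliest priority filing: 7 April 1992.
Base term: 7 April 1992 + 16 years → 7 April 2008.
Prosecution Delay Deduction: −311 days → 1 June 2007.

June 1, 2007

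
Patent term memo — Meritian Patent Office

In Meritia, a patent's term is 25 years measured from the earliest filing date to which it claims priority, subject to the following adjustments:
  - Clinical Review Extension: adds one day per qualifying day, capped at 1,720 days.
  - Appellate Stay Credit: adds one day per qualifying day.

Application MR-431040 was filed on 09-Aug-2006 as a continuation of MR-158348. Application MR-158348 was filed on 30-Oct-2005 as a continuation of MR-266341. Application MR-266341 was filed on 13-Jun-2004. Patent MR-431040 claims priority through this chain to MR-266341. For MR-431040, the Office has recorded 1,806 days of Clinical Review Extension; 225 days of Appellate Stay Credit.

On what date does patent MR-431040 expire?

Earliest priority filing: 13 June 2004.
Base term: 13 June 2004 + 25 years → 13 June 2029.
Clinical Review Extension: 1806 days claimed exceeds the 1720-day cap, so +1720 days → 27 February 2034.
Appellate Stay Credit: +225 days → 10 October 2034.

2034-10-10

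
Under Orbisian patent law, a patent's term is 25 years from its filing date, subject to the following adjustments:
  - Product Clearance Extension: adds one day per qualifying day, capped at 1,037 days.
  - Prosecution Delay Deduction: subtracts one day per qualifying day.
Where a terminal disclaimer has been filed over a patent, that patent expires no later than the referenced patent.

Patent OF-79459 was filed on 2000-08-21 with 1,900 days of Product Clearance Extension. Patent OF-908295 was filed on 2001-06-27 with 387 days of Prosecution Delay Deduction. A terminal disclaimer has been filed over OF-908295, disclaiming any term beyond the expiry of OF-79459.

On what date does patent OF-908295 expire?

June 5, 2025

Natural term of OF-908295:
  Base: filing + 25 years → 27 June 2026.
  Prosecution Delay Deduction: −387 days → 5 June 2025.
Expiry of referenced patent OF-79459:
  Base: filing + 25 years → 21 August 2025.
  Product Clearance Extension: 1900 days claimed exceeds the 1037-day cap, so +1037 days → 23 June 2028.
Terminal disclaimer: OF-908295 expires on the earlier of 5 June 2025 and 23 June 2028.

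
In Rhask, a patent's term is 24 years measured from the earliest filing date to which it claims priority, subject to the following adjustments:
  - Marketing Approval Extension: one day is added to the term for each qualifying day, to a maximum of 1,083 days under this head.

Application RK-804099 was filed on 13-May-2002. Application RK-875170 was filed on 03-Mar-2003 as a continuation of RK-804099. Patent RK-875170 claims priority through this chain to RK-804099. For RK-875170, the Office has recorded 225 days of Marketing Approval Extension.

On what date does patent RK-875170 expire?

2026-12-24

Earliest priority filing: 13 May 2002.
Base term: 13 May 2002 + 24 years → 13 May 2026.
Marketing Approval Extension: 225 days (within the 1083-day cap) → +225 days → 24 December 2026.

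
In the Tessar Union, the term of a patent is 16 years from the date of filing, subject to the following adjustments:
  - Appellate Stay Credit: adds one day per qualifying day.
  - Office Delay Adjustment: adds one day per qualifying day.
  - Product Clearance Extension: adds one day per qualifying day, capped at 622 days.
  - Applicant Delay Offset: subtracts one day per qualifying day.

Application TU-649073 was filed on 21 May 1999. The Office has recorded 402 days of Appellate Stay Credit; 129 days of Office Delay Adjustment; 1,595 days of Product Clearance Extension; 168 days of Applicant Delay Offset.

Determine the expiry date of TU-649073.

2018-01-30

Base term: filing date + 16 years → 21 May 2015.
Appellate Stay Credit: +402 days → 26 June 2016.
Office Delay Adjustment: +129 days → 2 November 2016.
Product Clearance Extension: 1595 days claimed exceeds the 622-day cap, so +622 days → 17 July 2018.
Applicant Delay Offset: −168 days → 30 January 2018.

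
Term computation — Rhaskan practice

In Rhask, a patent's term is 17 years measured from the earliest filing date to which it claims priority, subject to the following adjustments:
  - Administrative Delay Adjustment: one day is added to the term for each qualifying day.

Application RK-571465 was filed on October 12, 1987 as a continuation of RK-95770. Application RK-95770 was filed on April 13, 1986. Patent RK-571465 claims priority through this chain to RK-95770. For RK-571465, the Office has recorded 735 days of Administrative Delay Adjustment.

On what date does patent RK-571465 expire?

Earliest priority filing: 13 April 1986.
Base term: 13 April 1986 + 17 years → 13 April 2003.
Administrative Delay Adjustment: +735 days → 17 April 2005.

2005-04-17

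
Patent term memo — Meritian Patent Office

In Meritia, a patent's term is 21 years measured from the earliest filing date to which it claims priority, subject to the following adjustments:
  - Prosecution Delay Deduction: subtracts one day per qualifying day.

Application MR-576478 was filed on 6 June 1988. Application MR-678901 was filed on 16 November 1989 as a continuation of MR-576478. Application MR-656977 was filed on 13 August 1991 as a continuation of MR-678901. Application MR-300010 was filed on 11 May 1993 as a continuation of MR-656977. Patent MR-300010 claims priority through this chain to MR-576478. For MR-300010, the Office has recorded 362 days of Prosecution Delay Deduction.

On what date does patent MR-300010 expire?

2008-06-09

Earliest priority filing: 6 June 1988.
Base term: 6 June 1988 + 21 years → 6 June 2009.
Prosecution Delay Deduction: −362 days → 9 June 2008.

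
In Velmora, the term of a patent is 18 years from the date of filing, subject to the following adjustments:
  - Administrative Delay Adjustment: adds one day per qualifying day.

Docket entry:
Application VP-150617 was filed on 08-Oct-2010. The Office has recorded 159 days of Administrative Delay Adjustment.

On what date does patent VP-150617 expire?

Base term: filing date + 18 years → 8 October 2028.
Administrative Delay Adjustment: +159 days → 16 March 2029.

2029-03-16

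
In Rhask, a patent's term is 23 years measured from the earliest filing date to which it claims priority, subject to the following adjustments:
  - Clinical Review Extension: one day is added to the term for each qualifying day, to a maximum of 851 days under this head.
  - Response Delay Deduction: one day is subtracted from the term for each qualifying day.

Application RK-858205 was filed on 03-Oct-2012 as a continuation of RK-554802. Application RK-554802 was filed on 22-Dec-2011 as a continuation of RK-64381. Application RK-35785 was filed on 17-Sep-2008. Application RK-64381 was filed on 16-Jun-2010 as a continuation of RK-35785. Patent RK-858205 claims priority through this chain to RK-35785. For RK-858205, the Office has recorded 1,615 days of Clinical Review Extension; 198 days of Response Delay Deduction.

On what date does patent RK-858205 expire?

Earliest priority filing: 17 September 2008.
Base term: 17 September 2008 + 23 years → 17 September 2031.
Clinical Review Extension: 1615 days claimed exceeds the 851-day cap, so +851 days → 15 January 2034.
Response Delay Deduction: −198 days → 1 July 2033.

2033-07-01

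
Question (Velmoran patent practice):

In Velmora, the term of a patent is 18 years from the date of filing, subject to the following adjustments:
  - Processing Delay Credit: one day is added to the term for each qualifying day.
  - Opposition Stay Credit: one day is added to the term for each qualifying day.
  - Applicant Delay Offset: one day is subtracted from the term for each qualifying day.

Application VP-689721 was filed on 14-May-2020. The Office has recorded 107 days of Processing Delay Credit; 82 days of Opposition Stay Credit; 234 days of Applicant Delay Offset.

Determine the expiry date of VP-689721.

March 30, 2038

Base term: filing date + 18 years → 14 May 2038.
Processing Delay Credit: +107 days → 29 August 2038.
Opposition Stay Credit: +82 days → 19 November 2038.
Applicant Delay Offset: −234 days → 30 March 2038.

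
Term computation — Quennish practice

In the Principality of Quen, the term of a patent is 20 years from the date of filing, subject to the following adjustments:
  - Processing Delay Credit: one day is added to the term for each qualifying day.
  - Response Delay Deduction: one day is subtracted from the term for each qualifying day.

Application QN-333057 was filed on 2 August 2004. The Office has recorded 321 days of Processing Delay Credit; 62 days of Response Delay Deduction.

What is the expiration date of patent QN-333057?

Base term: filing date + 20 years → 2 August 2024.
Processing Delay Credit: +321 days → 19 June 2025.
Response Delay Deduction: −62 days → 18 April 2025.

April 18, 2025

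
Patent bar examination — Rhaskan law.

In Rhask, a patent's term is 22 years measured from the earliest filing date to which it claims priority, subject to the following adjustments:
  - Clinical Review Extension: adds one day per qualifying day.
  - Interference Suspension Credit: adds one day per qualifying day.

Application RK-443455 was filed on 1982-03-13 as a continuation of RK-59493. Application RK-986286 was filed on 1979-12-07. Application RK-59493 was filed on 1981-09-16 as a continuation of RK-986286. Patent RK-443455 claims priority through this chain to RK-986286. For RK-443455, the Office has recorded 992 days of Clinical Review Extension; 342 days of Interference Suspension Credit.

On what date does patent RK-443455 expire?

Earliest priority filing: 7 December 1979.
Base term: 7 December 1979 + 22 years → 7 December 2001.
Clinical Review Extension: +992 days → 25 August 2004.
Interference Suspension Credit: +342 days → 2 August 2005.

August 2, 2005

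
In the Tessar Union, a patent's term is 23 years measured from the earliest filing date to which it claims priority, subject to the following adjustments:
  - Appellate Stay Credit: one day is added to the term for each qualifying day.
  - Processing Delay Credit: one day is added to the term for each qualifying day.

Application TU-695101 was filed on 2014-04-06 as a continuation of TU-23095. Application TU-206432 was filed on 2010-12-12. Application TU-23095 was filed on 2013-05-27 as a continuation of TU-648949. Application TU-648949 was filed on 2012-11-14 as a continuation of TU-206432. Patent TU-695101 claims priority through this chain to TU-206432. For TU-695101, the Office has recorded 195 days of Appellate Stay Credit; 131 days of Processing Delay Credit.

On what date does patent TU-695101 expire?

2034-11-03

Earliest priority filing: 12 December 2010.
Base term: 12 December 2010 + 23 years → 12 December 2033.
Appellate Stay Credit: +195 days → 25 June 2034.
Processing Delay Credit: +131 days → 3 November 2034.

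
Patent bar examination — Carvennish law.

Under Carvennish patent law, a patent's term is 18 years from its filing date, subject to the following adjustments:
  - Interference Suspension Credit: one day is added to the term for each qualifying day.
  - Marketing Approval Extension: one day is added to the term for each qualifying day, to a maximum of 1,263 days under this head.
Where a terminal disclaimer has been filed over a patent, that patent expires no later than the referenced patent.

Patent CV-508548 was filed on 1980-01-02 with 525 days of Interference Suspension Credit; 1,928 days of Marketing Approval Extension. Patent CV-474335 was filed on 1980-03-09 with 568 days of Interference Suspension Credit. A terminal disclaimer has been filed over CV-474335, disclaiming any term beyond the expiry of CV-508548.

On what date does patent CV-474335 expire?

September 28, 1999

Natural term of CV-474335:
  Base: filing + 18 years → 9 March 1998.
  Interference Suspension Credit: +568 days → 28 September 1999.
Expiry of referenced patent CV-508548:
  Base: filing + 18 years → 2 January 1998.
  Interference Suspension Credit: +525 days → 11 June 1999.
  Marketing Approval Extension: 1928 days claimed exceeds the 1263-day cap, so +1263 days → 25 November 2002.
Terminal disclaimer: CV-474335 expires on the earlier of 28 September 1999 and 25 November 2002.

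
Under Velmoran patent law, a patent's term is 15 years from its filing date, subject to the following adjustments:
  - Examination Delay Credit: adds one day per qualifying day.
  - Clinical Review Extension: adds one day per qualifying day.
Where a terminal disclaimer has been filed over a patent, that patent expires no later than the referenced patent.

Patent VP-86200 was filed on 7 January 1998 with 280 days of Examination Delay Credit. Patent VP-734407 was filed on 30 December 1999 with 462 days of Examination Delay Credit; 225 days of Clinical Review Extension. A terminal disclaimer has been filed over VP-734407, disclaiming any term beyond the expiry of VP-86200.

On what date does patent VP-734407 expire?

Natural term of VP-734407:
  Base: filing + 15 years → 30 December 2014.
  Examination Delay Credit: +462 days → 5 April 2016.
  Clinical Review Extension: +225 days → 16 November 2016.
Expiry of referenced patent VP-86200:
  Base: filing + 15 years → 7 January 2013.
  Examination Delay Credit: +280 days → 14 October 2013.
Terminal disclaimer: VP-734407 expires on the earlier of 16 November 2016 and 14 October 2013.

October 14, 2013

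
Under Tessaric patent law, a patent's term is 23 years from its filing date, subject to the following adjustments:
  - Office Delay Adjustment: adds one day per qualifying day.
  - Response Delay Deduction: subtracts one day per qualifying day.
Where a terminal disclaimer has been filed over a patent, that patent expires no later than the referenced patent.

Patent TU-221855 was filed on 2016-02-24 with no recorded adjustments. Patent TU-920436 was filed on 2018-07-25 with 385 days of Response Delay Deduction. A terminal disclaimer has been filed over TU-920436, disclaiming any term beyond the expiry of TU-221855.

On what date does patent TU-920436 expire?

Natural term of TU-920436:
  Base: filing + 23 years → 25 July 2041.
  Response Delay Deduction: −385 days → 5 July 2040.
Expiry of referenced patent TU-221855:
  Base: filing + 23 years → 24 February 2039.
Terminal disclaimer: TU-920436 expires on the earlier of 5 July 2040 and 24 February 2039.

February 24, 2039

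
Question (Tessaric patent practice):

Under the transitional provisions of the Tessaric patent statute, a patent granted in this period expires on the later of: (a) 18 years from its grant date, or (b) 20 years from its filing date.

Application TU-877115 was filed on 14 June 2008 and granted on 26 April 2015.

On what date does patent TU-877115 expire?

(a) grant + 18 years → 26 April 2033.
(b) filing + 20 years → 14 June 2028.
Later of the two: 26 April 2033.

2033-04-26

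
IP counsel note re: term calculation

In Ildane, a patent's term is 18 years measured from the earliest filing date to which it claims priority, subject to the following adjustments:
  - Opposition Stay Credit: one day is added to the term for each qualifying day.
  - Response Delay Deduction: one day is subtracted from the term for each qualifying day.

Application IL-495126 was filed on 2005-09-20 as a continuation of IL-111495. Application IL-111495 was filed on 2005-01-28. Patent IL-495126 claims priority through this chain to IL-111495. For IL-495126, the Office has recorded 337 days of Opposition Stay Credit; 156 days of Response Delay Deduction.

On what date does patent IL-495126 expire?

Earliest priority filing: 28 January 2005.
Base term: 28 January 2005 + 18 years → 28 January 2023.
Opposition Stay Credit: +337 days → 31 December 2023.
Response Delay Deduction: −156 days → 28 July 2023.

2023-07-28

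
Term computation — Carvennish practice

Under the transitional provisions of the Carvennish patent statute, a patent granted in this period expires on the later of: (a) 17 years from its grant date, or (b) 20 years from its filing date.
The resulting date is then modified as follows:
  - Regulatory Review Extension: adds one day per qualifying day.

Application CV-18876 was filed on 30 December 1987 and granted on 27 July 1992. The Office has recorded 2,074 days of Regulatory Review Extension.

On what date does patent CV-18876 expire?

(a) grant + 17 years → 27 July 2009.
(b) filing + 20 years → 30 December 2007.
Later of the two: 27 July 2009.
Regulatory Review Extension: +2074 days → 1 April 2015.

2015-04-01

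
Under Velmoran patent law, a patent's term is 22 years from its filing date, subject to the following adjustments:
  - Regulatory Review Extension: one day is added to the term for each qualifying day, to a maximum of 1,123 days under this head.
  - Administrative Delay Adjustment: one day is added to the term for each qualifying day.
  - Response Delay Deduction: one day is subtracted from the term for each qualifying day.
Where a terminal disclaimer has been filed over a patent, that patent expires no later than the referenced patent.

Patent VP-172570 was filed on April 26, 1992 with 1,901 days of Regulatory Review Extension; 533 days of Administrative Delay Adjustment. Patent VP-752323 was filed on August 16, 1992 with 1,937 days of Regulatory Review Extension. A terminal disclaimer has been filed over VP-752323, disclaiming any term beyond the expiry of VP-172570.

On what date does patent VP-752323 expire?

2017-09-12

Natural term of VP-752323:
  Base: filing + 22 years → 16 August 2014.
  Regulatory Review Extension: 1937 days claimed exceeds the 1123-day cap, so +1123 days → 12 September 2017.
Expiry of referenced patent VP-172570:
  Base: filing + 22 years → 26 April 2014.
  Regulatory Review Extension: 1901 days claimed exceeds the 1123-day cap, so +1123 days → 23 May 2017.
  Administrative Delay Adjustment: +533 days → 7 November 2018.
Terminal disclaimer: VP-752323 expires on the earlier of 12 September 2017 and 7 November 2018.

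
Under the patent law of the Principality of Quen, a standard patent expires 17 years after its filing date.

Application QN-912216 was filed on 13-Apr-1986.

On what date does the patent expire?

Filing date + 17 years → 13 April 2003.

April 13, 2003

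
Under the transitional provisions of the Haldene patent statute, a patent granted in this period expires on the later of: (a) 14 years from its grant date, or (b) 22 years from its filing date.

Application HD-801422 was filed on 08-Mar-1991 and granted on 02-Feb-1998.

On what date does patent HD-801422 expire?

2013-03-08

(a) grant + 14 years → 2 February 2012.
(b) filing + 22 years → 8 March 2013.
Later of the two: 8 March 2013.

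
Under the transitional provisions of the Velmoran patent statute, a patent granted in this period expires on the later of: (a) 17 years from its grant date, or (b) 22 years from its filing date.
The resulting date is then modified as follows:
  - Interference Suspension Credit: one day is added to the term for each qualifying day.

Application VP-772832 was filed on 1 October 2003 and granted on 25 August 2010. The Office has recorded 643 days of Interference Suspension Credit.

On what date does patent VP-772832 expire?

May 29, 2029

(a) grant + 17 years → 25 August 2027.
(b) filing + 22 years → 1 October 2025.
Later of the two: 25 August 2027.
Interference Suspension Credit: +643 days → 29 May 2029.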